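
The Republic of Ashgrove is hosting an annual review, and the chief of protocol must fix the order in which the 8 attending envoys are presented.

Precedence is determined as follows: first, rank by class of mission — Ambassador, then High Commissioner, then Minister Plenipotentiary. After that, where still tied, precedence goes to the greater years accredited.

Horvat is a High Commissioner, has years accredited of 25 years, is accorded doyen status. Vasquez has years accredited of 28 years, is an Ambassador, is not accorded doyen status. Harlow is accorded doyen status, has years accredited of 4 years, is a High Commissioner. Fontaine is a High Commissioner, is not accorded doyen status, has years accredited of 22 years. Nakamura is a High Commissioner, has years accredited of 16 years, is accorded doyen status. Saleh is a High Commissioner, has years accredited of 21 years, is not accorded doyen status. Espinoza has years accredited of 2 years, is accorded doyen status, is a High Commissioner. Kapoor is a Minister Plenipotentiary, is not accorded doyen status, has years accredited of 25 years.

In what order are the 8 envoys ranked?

Vasquez, Horvat, Fontaine, Saleh, Nakamura, Harlow, Espinoza, Kapoor

By class of mission: Vasquez (Ambassador); then Horvat, Fontaine, Saleh, Nakamura, Harlow and Espinoza (High Commissioner); then Kapoor (Minister Plenipotentiary).
Among Horvat, Fontaine, Saleh, Nakamura, Harlow and Espinoza, by years accredited (higher first): Horvat (25 years) before Fontaine (22 years) before Saleh (21 years) before Nakamura (16 years) before Harlow (4 years) before Espinoza (2 years).
Full order: Vasquez, Horvat, Fontaine, Saleh, Nakamura, Harlow, Espinoza, Kapoor.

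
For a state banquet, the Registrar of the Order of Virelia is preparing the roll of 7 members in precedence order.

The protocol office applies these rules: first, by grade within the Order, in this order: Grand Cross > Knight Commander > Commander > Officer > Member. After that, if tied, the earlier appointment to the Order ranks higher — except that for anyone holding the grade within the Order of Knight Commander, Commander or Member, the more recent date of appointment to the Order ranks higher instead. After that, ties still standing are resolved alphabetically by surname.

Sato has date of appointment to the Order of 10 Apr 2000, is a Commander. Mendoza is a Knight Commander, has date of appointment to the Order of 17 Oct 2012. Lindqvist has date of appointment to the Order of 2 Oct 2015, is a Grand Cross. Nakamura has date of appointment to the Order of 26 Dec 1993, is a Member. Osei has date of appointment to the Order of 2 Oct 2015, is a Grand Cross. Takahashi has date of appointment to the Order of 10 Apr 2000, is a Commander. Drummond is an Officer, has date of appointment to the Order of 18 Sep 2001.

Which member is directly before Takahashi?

Sato

By grade within the Order: Lindqvist and Osei (Grand Cross); then Mendoza (Knight Commander); then Sato and Takahashi (Commander); then Drummond (Officer); then Nakamura (Member).
Lindqvist and Osei both have date of appointment to the Order 2 Oct 2015, so the next rule applies.
Among Lindqvist and Osei, alphabetically by surname: Lindqvist before Osei.
Sato and Takahashi both have date of appointment to the Order 10 Apr 2000, so the next rule applies.
Among Sato and Takahashi, alphabetically by surname: Sato before Takahashi.
Order: Lindqvist, Osei, Mendoza, Sato, Takahashi, Drummond, Nakamura.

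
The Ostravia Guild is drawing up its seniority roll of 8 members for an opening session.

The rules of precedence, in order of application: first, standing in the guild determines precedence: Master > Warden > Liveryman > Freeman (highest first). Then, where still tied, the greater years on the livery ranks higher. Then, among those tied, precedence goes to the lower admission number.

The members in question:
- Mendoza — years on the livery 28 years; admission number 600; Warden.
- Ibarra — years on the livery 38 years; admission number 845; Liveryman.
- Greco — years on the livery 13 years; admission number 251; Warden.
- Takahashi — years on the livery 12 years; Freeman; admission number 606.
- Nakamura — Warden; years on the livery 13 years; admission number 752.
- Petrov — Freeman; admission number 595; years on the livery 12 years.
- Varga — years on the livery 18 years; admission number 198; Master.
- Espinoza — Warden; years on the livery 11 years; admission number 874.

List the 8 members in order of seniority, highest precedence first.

Varga, Mendoza, Greco, Nakamura, Espinoza, Ibarra, Petrov, Takahashi

By standing in the guild: Varga (Master); then Mendoza, Greco, Nakamura and Espinoza (Warden); then Ibarra (Liveryman); then Petrov and Takahashi (Freeman).
Among Mendoza, Greco, Nakamura and Espinoza, by years on the livery (higher first): Mendoza (28 years) before Greco and Nakamura (13 years) before Espinoza (11 years).
Among Greco and Nakamura, by admission number (lower first): Greco (251) before Nakamura (752).
Petrov and Takahashi both have years on the livery 12 years, so the next rule applies.
Among Petrov and Takahashi, by admission number (lower first): Petrov (595) before Takahashi (606).
Full order: Varga, Mendoza, Greco, Nakamura, Espinoza, Ibarra, Petrov, Takahashi.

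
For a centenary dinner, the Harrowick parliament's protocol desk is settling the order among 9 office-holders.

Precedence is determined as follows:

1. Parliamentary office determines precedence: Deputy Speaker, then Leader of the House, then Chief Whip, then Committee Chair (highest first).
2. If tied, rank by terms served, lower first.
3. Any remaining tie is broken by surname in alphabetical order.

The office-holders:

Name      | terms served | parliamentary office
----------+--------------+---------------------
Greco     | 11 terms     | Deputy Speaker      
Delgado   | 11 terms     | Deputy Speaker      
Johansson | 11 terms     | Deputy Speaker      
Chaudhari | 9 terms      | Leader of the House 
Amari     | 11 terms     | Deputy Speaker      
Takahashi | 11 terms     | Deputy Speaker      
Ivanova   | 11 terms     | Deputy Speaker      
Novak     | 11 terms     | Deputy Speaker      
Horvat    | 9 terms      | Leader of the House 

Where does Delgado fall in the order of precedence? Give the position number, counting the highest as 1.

By parliamentary office: Amari, Delgado, Greco, Ivanova, Johansson, Novak and Takahashi (Deputy Speaker); then Chaudhari and Horvat (Leader of the House).
Amari, Delgado, Greco, Ivanova, Johansson, Novak and Takahashi all have terms served 11 terms, so the next rule applies.
Among Amari, Delgado, Greco, Ivanova, Johansson, Novak and Takahashi, alphabetically by surname: Amari before Delgado before Greco before Ivanova before Johansson before Novak before Takahashi.
Chaudhari and Horvat both have terms served 9 terms, so the next rule applies.
Among Chaudhari and Horvat, alphabetically by surname: Chaudhari before Horvat.
Order: Amari, Delgado, Greco, Ivanova, Johansson, Novak, Takahashi, Chaudhari, Horvat. So position 2.

2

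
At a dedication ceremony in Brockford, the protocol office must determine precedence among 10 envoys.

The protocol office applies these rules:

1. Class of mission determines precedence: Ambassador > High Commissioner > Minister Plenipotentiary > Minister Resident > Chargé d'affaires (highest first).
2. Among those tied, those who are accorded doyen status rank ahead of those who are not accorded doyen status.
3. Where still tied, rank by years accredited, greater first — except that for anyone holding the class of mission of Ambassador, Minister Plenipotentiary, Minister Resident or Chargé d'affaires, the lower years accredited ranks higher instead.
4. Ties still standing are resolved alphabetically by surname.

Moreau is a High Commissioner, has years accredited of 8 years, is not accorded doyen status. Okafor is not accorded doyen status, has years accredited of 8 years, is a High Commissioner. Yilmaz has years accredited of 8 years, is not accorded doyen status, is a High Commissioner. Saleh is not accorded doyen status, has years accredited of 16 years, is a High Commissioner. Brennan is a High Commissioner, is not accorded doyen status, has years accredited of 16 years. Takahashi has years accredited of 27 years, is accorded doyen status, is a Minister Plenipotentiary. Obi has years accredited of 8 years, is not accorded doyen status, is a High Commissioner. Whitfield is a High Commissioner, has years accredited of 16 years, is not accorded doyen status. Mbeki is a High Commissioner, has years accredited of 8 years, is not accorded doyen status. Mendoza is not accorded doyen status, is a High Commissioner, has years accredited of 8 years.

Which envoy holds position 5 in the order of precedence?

Mendoza

By class of mission: Brennan, Saleh, Whitfield, Mbeki, Mendoza, Moreau, Obi, Okafor and Yilmaz (High Commissioner); then Takahashi (Minister Plenipotentiary).
Brennan, Saleh, Whitfield, Mbeki, Mendoza, Moreau, Obi, Okafor and Yilmaz are each not accorded doyen status, so the next rule applies.
Among Brennan, Saleh, Whitfield, Mbeki, Mendoza, Moreau, Obi, Okafor and Yilmaz, by years accredited (higher first): Brennan, Saleh and Whitfield (16 years) before Mbeki, Mendoza, Moreau, Obi, Okafor and Yilmaz (8 years).
Among Brennan, Saleh and Whitfield, alphabetically by surname: Brennan before Saleh before Whitfield.
Among Mbeki, Mendoza, Moreau, Obi, Okafor and Yilmaz, alphabetically by surname: Mbeki before Mendoza before Moreau before Obi before Okafor before Yilmaz.
Order: Brennan, Saleh, Whitfield, Mbeki, Mendoza, Moreau, Obi, Okafor, Yilmaz, Takahashi.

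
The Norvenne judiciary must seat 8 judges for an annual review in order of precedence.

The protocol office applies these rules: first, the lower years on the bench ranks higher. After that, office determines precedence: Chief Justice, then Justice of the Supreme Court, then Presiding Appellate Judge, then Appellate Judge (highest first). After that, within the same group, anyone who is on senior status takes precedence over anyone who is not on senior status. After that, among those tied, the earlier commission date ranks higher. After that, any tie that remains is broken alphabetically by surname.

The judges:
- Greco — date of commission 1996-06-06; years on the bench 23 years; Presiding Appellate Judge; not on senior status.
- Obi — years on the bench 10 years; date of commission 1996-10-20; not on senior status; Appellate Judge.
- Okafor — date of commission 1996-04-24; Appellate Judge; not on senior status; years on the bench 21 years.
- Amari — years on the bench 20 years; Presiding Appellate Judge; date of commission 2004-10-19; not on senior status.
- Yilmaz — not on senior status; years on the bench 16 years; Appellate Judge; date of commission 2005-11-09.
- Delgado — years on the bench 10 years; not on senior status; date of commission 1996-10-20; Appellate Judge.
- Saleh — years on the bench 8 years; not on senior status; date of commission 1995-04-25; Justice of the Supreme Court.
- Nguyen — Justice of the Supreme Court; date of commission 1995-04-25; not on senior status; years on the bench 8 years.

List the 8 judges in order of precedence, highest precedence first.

By years on the bench (lower first): Nguyen and Saleh (both 8 years); then Delgado and Obi (both 10 years); then Yilmaz (16 years); then Amari (20 years); then Okafor (21 years); then Greco (23 years).
Nguyen and Saleh are each Justice of the Supreme Court, so the next rule applies.
Nguyen and Saleh are each not on senior status, so the next rule applies.
Nguyen and Saleh both have date of commission 1995-04-25, so the next rule applies.
Among Nguyen and Saleh, alphabetically by surname: Nguyen before Saleh.
Delgado and Obi are each Appellate Judge, so the next rule applies.
Delgado and Obi are each not on senior status, so the next rule applies.
Delgado and Obi both have date of commission 1996-10-20, so the next rule applies.
Among Delgado and Obi, alphabetically by surname: Delgado before Obi.
Full order: Nguyen, Saleh, Delgado, Obi, Yilmaz, Amari, Okafor, Greco.

Nguyen, Saleh, Delgado, Obi, Yilmaz, Amari, Okafor, Greco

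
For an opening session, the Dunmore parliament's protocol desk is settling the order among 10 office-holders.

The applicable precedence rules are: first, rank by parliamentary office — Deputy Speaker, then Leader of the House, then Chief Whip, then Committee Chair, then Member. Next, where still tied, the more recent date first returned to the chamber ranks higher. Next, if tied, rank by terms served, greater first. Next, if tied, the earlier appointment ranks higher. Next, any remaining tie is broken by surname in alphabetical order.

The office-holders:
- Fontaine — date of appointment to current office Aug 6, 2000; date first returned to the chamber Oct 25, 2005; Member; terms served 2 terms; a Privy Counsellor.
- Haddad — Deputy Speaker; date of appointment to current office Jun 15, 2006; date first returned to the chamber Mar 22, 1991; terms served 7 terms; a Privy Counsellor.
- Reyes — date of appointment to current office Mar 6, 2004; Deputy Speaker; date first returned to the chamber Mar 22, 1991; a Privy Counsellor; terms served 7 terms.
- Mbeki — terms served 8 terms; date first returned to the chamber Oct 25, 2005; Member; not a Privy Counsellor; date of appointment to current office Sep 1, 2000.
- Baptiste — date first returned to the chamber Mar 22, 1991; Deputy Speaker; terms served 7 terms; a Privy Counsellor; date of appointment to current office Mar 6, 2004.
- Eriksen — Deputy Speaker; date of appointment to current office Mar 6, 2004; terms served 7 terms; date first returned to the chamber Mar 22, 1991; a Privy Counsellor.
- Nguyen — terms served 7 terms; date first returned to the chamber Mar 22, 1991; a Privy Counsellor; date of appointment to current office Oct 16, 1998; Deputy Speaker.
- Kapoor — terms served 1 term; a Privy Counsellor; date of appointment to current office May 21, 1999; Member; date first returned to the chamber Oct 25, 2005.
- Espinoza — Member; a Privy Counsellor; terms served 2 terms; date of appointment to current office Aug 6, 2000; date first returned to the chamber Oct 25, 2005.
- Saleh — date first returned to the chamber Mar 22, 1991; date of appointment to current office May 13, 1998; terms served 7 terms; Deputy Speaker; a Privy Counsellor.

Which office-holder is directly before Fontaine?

By parliamentary office: Saleh, Nguyen, Baptiste, Eriksen, Reyes and Haddad (Deputy Speaker); then Mbeki, Espinoza, Fontaine and Kapoor (Member).
Saleh, Nguyen, Baptiste, Eriksen, Reyes and Haddad all have date first returned to the chamber Mar 22, 1991, so the next rule applies.
Saleh, Nguyen, Baptiste, Eriksen, Reyes and Haddad all have terms served 7 terms, so the next rule applies.
Among Saleh, Nguyen, Baptiste, Eriksen, Reyes and Haddad, by date of appointment to current office (earlier first): Saleh (May 13, 1998) before Nguyen (Oct 16, 1998) before Baptiste, Eriksen and Reyes (Mar 6, 2004) before Haddad (Jun 15, 2006).
Among Baptiste, Eriksen and Reyes, alphabetically by surname: Baptiste before Eriksen before Reyes.
Mbeki, Espinoza, Fontaine and Kapoor all have date first returned to the chamber Oct 25, 2005, so the next rule applies.
Among Mbeki, Espinoza, Fontaine and Kapoor, by terms served (higher first): Mbeki (8 terms) before Espinoza and Fontaine (2 terms) before Kapoor (1 term).
Espinoza and Fontaine both have date of appointment to current office Aug 6, 2000, so the next rule applies.
Among Espinoza and Fontaine, alphabetically by surname: Espinoza before Fontaine.
Order: Saleh, Nguyen, Baptiste, Eriksen, Reyes, Haddad, Mbeki, Espinoza, Fontaine, Kapoor.

Espinoza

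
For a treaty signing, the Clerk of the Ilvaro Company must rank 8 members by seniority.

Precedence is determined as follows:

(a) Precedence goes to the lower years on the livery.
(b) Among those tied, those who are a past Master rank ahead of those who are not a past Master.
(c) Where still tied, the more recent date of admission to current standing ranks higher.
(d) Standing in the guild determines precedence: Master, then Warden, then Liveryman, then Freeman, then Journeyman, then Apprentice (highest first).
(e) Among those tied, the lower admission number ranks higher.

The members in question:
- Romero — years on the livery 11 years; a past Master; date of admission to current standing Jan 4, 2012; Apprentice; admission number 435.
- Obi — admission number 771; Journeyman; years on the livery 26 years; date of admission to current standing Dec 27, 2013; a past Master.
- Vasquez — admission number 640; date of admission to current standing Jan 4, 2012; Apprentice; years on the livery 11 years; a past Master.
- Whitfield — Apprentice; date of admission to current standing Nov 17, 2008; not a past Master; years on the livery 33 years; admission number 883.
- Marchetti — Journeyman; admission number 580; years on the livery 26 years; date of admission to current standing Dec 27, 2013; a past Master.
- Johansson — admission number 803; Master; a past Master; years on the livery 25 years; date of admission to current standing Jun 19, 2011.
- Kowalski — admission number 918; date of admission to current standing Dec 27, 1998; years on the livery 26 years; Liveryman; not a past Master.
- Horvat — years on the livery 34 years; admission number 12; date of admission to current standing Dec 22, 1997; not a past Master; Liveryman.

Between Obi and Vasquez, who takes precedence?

By years on the livery (lower first): Romero and Vasquez (both 11 years); then Johansson (25 years); then Marchetti, Obi and Kowalski (each 26 years); then Whitfield (33 years); then Horvat (34 years).
Romero and Vasquez are each a past Master, so the next rule applies.
Romero and Vasquez both have date of admission to current standing Jan 4, 2012, so the next rule applies.
Romero and Vasquez are each Apprentice, so the next rule applies.
Among Romero and Vasquez, by admission number (lower first): Romero (435) before Vasquez (640).
Among Marchetti, Obi and Kowalski, a past Master before not a past Master: Marchetti and Obi (a past Master) before Kowalski (not a past Master).
Marchetti and Obi both have date of admission to current standing Dec 27, 2013, so the next rule applies.
Marchetti and Obi are each Journeyman, so the next rule applies.
Among Marchetti and Obi, by admission number (lower first): Marchetti (580) before Obi (771).
So Vasquez takes precedence.

Vasquez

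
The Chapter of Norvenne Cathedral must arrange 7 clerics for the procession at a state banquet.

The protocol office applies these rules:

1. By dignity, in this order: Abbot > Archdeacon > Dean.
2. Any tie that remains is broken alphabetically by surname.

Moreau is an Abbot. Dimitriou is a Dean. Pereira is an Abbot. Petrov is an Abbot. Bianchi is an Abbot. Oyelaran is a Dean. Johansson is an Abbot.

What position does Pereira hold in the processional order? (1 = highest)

By dignity: Bianchi, Johansson, Moreau, Pereira and Petrov (Abbot); then Dimitriou and Oyelaran (Dean).
Among Bianchi, Johansson, Moreau, Pereira and Petrov, alphabetically by surname: Bianchi before Johansson before Moreau before Pereira before Petrov.
Among Dimitriou and Oyelaran, alphabetically by surname: Dimitriou before Oyelaran.
Order: Bianchi, Johansson, Moreau, Pereira, Petrov, Dimitriou, Oyelaran. So position 4.

4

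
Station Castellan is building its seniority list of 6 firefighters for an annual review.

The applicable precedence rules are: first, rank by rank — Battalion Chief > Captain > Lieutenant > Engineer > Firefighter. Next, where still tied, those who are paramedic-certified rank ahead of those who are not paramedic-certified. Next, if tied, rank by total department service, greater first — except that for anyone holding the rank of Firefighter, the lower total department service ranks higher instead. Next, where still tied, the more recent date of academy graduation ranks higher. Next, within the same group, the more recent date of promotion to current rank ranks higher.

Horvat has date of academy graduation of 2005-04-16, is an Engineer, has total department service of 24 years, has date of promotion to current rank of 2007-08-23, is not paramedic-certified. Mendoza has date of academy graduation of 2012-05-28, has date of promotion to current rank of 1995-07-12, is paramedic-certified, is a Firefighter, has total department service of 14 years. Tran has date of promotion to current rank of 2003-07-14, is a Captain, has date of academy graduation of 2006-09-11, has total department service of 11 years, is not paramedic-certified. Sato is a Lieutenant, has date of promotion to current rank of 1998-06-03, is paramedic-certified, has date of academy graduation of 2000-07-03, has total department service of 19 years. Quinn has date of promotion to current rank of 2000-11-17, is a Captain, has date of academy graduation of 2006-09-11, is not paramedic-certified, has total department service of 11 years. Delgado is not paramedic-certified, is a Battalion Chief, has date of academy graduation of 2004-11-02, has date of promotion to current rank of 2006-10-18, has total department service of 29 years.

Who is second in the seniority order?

By rank: Delgado (Battalion Chief); then Tran and Quinn (Captain); then Sato (Lieutenant); then Horvat (Engineer); then Mendoza (Firefighter).
Tran and Quinn are each not paramedic-certified, so the next rule applies.
Tran and Quinn both have total department service 11 years, so the next rule applies.
Tran and Quinn both have date of academy graduation 2006-09-11, so the next rule applies.
Among Tran and Quinn, by date of promotion to current rank (later first): Tran (2003-07-14) before Quinn (2000-11-17).
Order: Delgado, Tran, Quinn, Sato, Horvat, Mendoza.

Tran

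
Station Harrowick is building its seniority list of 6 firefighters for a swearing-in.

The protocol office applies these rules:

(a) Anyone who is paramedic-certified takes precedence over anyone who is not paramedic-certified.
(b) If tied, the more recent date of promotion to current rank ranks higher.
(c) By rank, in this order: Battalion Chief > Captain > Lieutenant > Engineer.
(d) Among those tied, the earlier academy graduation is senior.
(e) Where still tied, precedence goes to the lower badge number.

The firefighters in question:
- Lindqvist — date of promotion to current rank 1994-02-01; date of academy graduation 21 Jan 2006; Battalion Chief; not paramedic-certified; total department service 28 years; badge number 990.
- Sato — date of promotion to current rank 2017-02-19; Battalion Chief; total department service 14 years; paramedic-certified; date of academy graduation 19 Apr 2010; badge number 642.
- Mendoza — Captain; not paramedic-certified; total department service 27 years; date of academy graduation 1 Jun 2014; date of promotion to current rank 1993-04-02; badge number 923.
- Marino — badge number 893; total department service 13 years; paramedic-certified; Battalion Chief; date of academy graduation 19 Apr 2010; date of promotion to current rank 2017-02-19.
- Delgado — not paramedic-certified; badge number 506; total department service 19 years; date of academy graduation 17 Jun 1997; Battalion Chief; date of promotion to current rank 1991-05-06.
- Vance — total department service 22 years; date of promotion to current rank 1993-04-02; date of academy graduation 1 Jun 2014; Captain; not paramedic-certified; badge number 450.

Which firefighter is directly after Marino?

By the first rule: Sato and Marino (both paramedic-certified); then Lindqvist, Vance, Mendoza and Delgado (each not paramedic-certified).
Sato and Marino both have date of promotion to current rank 2017-02-19, so the next rule applies.
Sato and Marino are each Battalion Chief, so the next rule applies.
Sato and Marino both have date of academy graduation 19 Apr 2010, so the next rule applies.
Among Sato and Marino, by badge number (lower first): Sato (642) before Marino (893).
Among Lindqvist, Vance, Mendoza and Delgado, by date of promotion to current rank (later first): Lindqvist (1994-02-01) before Vance and Mendoza (1993-04-02) before Delgado (1991-05-06).
Vance and Mendoza are each Captain, so the next rule applies.
Vance and Mendoza both have date of academy graduation 1 Jun 2014, so the next rule applies.
Among Vance and Mendoza, by badge number (lower first): Vance (450) before Mendoza (923).
Order: Sato, Marino, Lindqvist, Vance, Mendoza, Delgado.

Lindqvist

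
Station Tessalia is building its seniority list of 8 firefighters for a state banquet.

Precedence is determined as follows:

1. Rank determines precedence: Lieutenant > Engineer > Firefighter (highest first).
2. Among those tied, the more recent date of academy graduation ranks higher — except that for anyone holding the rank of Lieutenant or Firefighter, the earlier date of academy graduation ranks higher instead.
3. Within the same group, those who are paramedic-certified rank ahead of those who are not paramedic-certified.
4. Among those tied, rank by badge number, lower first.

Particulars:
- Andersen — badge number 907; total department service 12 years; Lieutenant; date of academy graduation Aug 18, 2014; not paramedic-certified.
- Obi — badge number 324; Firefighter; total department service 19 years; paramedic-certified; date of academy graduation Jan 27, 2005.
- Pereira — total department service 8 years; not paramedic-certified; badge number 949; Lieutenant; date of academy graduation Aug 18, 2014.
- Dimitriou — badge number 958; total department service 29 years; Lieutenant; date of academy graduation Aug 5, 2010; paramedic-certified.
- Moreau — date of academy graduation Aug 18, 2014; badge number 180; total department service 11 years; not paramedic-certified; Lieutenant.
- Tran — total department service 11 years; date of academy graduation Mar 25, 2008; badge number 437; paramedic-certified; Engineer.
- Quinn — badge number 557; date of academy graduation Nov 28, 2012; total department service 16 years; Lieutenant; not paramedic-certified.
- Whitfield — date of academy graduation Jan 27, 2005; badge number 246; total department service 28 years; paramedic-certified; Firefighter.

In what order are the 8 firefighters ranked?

Dimitriou, Quinn, Moreau, Andersen, Pereira, Tran, Whitfield, Obi

By rank: Dimitriou, Quinn, Moreau, Andersen and Pereira (Lieutenant); then Tran (Engineer); then Whitfield and Obi (Firefighter).
Among Dimitriou, Quinn, Moreau, Andersen and Pereira, by date of academy graduation (earlier first) (reversed rule for this group): Dimitriou (Aug 5, 2010) before Quinn (Nov 28, 2012) before Moreau, Andersen and Pereira (Aug 18, 2014).
Moreau, Andersen and Pereira are each not paramedic-certified, so the next rule applies.
Among Moreau, Andersen and Pereira, by badge number (lower first): Moreau (180) before Andersen (907) before Pereira (949).
Whitfield and Obi both have date of academy graduation Jan 27, 2005, so the next rule applies.
Whitfield and Obi are each paramedic-certified, so the next rule applies.
Among Whitfield and Obi, by badge number (lower first): Whitfield (246) before Obi (324).
Full order: Dimitriou, Quinn, Moreau, Andersen, Pereira, Tran, Whitfield, Obi.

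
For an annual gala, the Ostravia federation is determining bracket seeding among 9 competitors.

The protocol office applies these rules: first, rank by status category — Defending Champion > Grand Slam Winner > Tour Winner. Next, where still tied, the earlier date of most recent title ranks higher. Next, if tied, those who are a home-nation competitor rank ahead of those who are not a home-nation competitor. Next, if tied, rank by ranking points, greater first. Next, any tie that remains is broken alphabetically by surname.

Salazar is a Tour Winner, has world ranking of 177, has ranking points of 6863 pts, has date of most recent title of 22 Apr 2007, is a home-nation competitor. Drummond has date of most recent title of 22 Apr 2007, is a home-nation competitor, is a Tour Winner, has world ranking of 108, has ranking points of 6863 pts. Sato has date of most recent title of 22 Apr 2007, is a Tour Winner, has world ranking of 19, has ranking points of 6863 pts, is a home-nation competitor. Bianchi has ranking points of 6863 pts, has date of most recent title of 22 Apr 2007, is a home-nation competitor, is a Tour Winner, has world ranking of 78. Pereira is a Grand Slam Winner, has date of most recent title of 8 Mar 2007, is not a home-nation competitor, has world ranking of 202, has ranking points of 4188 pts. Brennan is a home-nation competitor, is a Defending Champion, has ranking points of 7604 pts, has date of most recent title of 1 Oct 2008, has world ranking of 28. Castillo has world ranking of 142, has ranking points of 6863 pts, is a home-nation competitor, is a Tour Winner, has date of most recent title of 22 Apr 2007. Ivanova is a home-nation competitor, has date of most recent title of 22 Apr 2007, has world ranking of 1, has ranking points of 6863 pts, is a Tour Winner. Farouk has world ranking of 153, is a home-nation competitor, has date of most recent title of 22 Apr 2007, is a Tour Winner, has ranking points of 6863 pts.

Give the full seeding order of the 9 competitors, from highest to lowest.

By status category: Brennan (Defending Champion); then Pereira (Grand Slam Winner); then Bianchi, Castillo, Drummond, Farouk, Ivanova, Salazar and Sato (Tour Winner).
Bianchi, Castillo, Drummond, Farouk, Ivanova, Salazar and Sato all have date of most recent title 22 Apr 2007, so the next rule applies.
Bianchi, Castillo, Drummond, Farouk, Ivanova, Salazar and Sato are each a home-nation competitor, so the next rule applies.
Bianchi, Castillo, Drummond, Farouk, Ivanova, Salazar and Sato all have ranking points 6863 pts, so the next rule applies.
Among Bianchi, Castillo, Drummond, Farouk, Ivanova, Salazar and Sato, alphabetically by surname: Bianchi before Castillo before Drummond before Farouk before Ivanova before Salazar before Sato.
Full order: Brennan, Pereira, Bianchi, Castillo, Drummond, Farouk, Ivanova, Salazar, Sato.

Brennan, Pereira, Bianchi, Castillo, Drummond, Farouk, Ivanova, Salazar, Sato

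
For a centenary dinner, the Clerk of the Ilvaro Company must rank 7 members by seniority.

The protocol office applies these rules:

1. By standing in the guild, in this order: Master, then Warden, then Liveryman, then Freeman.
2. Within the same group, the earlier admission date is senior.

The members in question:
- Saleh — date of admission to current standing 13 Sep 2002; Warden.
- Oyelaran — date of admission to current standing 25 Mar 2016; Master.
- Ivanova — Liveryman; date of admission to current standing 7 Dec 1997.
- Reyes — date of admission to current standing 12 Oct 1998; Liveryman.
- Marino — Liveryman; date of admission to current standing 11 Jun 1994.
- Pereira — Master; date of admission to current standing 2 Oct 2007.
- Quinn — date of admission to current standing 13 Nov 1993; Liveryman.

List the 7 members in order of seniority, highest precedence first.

Pereira, Oyelaran, Saleh, Quinn, Marino, Ivanova, Reyes

By standing in the guild: Pereira and Oyelaran (Master); then Saleh (Warden); then Quinn, Marino, Ivanova and Reyes (Liveryman).
Among Pereira and Oyelaran, by date of admission to current standing (earlier first): Pereira (2 Oct 2007) before Oyelaran (25 Mar 2016).
Among Quinn, Marino, Ivanova and Reyes, by date of admission to current standing (earlier first): Quinn (13 Nov 1993) before Marino (11 Jun 1994) before Ivanova (7 Dec 1997) before Reyes (12 Oct 1998).
Full order: Pereira, Oyelaran, Saleh, Quinn, Marino, Ivanova, Reyes.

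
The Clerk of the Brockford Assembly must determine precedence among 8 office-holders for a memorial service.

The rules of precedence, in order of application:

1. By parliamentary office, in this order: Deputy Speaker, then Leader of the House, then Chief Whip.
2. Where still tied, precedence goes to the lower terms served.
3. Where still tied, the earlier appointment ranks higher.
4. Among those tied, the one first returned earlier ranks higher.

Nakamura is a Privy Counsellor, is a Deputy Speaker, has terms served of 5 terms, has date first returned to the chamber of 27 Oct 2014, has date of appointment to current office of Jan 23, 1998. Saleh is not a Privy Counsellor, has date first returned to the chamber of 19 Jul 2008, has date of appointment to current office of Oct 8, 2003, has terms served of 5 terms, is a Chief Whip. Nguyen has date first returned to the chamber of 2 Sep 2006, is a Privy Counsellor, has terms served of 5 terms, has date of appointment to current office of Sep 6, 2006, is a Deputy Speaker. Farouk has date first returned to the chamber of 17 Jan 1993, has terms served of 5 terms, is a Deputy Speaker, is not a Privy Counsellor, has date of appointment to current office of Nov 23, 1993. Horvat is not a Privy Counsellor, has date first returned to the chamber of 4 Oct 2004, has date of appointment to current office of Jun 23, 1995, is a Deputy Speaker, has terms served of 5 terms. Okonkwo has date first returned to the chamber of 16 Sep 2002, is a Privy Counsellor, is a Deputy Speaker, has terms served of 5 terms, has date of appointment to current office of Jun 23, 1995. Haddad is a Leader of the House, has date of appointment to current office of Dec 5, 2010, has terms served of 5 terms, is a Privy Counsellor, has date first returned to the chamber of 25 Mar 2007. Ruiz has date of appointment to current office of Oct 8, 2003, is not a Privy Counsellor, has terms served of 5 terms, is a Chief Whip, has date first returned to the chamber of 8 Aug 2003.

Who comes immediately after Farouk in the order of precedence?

Okonkwo

By parliamentary office: Farouk, Okonkwo, Horvat, Nakamura and Nguyen (Deputy Speaker); then Haddad (Leader of the House); then Ruiz and Saleh (Chief Whip).
Farouk, Okonkwo, Horvat, Nakamura and Nguyen all have terms served 5 terms, so the next rule applies.
Among Farouk, Okonkwo, Horvat, Nakamura and Nguyen, by date of appointment to current office (earlier first): Farouk (Nov 23, 1993) before Okonkwo and Horvat (Jun 23, 1995) before Nakamura (Jan 23, 1998) before Nguyen (Sep 6, 2006).
Among Okonkwo and Horvat, by date first returned to the chamber (earlier first): Okonkwo (16 Sep 2002) before Horvat (4 Oct 2004).
Ruiz and Saleh both have terms served 5 terms, so the next rule applies.
Ruiz and Saleh both have date of appointment to current office Oct 8, 2003, so the next rule applies.
Among Ruiz and Saleh, by date first returned to the chamber (earlier first): Ruiz (8 Aug 2003) before Saleh (19 Jul 2008).
Order: Farouk, Okonkwo, Horvat, Nakamura, Nguyen, Haddad, Ruiz, Saleh.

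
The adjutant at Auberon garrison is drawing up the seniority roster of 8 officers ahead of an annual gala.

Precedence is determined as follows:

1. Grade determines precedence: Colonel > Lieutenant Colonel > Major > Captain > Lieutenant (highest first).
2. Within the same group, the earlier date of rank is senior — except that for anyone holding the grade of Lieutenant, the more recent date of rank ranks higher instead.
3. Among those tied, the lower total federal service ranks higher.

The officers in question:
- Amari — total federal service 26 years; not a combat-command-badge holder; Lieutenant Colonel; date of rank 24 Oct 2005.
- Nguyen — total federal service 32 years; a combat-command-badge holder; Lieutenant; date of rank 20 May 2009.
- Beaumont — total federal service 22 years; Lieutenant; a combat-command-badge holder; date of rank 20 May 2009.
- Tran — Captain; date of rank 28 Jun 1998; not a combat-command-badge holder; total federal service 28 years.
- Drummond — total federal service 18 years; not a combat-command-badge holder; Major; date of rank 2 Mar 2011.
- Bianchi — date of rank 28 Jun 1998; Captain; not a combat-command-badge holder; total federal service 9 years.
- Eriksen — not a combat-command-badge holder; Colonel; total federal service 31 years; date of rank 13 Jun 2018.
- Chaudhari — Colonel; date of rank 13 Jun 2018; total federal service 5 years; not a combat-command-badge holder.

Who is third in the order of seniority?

By grade: Chaudhari and Eriksen (Colonel); then Amari (Lieutenant Colonel); then Drummond (Major); then Bianchi and Tran (Captain); then Beaumont and Nguyen (Lieutenant).
Chaudhari and Eriksen both have date of rank 13 Jun 2018, so the next rule applies.
Among Chaudhari and Eriksen, by total federal service (lower first): Chaudhari (5 years) before Eriksen (31 years).
Bianchi and Tran both have date of rank 28 Jun 1998, so the next rule applies.
Among Bianchi and Tran, by total federal service (lower first): Bianchi (9 years) before Tran (28 years).
Beaumont and Nguyen both have date of rank 20 May 2009, so the next rule applies.
Among Beaumont and Nguyen, by total federal service (lower first): Beaumont (22 years) before Nguyen (32 years).
Order: Chaudhari, Eriksen, Amari, Drummond, Bianchi, Tran, Beaumont, Nguyen.

Amari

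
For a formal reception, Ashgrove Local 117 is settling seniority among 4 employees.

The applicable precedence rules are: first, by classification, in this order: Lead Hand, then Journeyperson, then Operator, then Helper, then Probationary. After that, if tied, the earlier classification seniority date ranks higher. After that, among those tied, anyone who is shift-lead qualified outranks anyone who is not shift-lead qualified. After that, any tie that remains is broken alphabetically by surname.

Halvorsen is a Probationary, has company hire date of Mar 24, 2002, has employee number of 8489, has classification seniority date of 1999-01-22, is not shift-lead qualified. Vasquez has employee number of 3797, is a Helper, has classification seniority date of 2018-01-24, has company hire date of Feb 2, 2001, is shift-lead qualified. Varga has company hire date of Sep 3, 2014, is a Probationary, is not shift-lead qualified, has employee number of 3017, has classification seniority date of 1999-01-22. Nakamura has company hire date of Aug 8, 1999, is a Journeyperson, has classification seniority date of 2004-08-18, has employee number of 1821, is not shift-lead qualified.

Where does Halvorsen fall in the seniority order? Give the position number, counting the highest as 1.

3

By classification: Nakamura (Journeyperson); then Vasquez (Helper); then Halvorsen and Varga (Probationary).
Halvorsen and Varga both have classification seniority date 1999-01-22, so the next rule applies.
Halvorsen and Varga are each not shift-lead qualified, so the next rule applies.
Among Halvorsen and Varga, alphabetically by surname: Halvorsen before Varga.
Order: Nakamura, Vasquez, Halvorsen, Varga. So position 3.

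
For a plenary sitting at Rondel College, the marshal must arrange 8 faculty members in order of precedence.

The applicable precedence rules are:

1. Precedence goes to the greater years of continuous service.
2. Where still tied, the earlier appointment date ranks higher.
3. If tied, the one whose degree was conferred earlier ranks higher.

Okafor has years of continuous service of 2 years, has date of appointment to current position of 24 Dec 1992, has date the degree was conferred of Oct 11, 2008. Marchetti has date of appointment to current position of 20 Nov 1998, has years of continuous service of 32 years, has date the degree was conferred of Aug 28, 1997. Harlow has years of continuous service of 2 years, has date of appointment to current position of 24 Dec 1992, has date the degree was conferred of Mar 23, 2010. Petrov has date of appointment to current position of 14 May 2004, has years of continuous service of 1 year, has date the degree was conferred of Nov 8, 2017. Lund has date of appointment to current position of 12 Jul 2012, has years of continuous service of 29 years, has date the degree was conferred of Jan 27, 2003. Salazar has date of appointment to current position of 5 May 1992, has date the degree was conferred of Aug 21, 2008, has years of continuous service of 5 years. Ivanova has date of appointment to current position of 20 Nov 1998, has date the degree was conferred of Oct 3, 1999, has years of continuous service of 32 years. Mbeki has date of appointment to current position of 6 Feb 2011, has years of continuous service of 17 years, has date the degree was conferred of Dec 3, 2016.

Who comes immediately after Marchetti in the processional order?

Ivanova

By years of continuous service (higher first): Marchetti and Ivanova (both 32 years); then Lund (29 years); then Mbeki (17 years); then Salazar (5 years); then Okafor and Harlow (both 2 years); then Petrov (1 year).
Marchetti and Ivanova both have date of appointment to current position 20 Nov 1998, so the next rule applies.
Among Marchetti and Ivanova, by date the degree was conferred (earlier first): Marchetti (Aug 28, 1997) before Ivanova (Oct 3, 1999).
Okafor and Harlow both have date of appointment to current position 24 Dec 1992, so the next rule applies.
Among Okafor and Harlow, by date the degree was conferred (earlier first): Okafor (Oct 11, 2008) before Harlow (Mar 23, 2010).
Order: Marchetti, Ivanova, Lund, Mbeki, Salazar, Okafor, Harlow, Petrov.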